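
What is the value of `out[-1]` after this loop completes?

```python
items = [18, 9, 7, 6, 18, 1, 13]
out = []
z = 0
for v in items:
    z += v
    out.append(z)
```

Cumulative sum ends at 72
`out` takes the values: [] → [18] → [18, 27] → [18, 27, 34] → [18, 27, 34, 40] → [18, 27, 34, 40, 58] → [18, 27, 34, 40, 58, 59] → [18, 27, 34, 40, 58, 59, 72]
So `out[-1]` = 72

Answer: 72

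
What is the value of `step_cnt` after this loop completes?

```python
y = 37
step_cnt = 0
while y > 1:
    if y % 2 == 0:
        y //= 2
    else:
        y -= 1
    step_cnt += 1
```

Steps to reduce 37 to 1
`step_cnt` takes the values: 0 → 1 → 2 → 3 → 4 → 5 → 6 → 7

Answer: 7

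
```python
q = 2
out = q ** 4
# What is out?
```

Trace:
`q = 2` → q = 2
`out = q ** 4` → out = 16
So out = 16

Answer: 16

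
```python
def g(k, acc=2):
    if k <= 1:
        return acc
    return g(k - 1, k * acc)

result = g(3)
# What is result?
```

Accumulator trace (n, acc): (3, 2) -> (2, 6) -> (1, 12) -> return 12

Answer: 12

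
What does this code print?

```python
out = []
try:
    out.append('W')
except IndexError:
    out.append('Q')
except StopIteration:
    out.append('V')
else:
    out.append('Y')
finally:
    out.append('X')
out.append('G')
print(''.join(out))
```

Execution trace: 'W' (try body, no exception) → 'Y' (else) → 'X' (finally) → 'G' (after the try/except). Output: WYXG

Answer: WYXG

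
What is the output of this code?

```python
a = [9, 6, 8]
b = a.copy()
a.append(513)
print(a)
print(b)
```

Key concept: list.copy() creates independent copy.
Step by step:
`a = [9, 6, 8]` → a = [9, 6, 8]
`b = a.copy()` → b = [9, 6, 8]
`a.append(513)` → a = [9, 6, 8, 513]
`print(a)` → prints [9, 6, 8, 513]
`print(b)` → prints [9, 6, 8]

Answer:
[9, 6, 8, 513]
[9, 6, 8]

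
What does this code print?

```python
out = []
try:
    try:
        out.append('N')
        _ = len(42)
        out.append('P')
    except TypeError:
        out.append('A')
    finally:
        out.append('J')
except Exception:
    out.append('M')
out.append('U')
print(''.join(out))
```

Execution trace: 'N' (inner try body) → 'A' (inner except TypeError) → 'J' (inner finally) → 'U' (after the try/except). Output: NAJU

Answer: NAJU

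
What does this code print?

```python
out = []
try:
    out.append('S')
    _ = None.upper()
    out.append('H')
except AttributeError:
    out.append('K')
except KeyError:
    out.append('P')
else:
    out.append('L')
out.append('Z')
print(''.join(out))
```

Execution trace: 'S' (try body) → 'K' (except AttributeError) → 'Z' (after the try/except). Output: SKZ

Answer: SKZ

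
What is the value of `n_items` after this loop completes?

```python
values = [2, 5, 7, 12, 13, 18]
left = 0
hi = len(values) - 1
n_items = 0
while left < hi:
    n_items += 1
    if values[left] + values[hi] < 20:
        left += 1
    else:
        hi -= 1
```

Steps to find pair summing to 20
`n_items` takes the values: 0 → 1 → 2 → 3 → 4 → 5

Answer: 5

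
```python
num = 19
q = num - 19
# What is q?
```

Trace:
`num = 19` → num = 19
`q = num - 19` → q = 0
So q = 0

Answer: 0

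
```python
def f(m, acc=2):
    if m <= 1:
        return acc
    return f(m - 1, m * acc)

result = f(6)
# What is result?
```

Accumulator trace (n, acc): (6, 2) -> (5, 12) -> (4, 60) -> (3, 240) -> (2, 720) -> (1, 1440) -> return 1440

Answer: 1440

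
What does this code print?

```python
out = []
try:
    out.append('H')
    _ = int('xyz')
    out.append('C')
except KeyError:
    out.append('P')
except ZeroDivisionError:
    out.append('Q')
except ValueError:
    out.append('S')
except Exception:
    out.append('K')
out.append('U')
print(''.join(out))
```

Execution trace: 'H' (try body) → 'S' (except ValueError) → 'U' (after the try/except). Output: HSU

Answer: HSU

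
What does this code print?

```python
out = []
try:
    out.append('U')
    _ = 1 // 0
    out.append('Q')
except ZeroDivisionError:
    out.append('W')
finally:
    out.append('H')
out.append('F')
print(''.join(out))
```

Execution trace: 'U' (try body) → 'W' (except ZeroDivisionError) → 'H' (finally) → 'F' (after the try/except). Output: UWHF

Answer: UWHF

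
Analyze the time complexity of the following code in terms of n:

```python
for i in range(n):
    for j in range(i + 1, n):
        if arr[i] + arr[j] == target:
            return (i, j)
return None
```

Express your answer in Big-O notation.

This is Two sum brute force. Time complexity: O(n²).

Answer: O(n²)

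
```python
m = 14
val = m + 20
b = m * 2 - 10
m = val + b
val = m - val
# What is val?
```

Trace:
`m = 14` → m = 14
`val = m + 20` → val = 34
`b = m * 2 - 10` → b = 18
`m = val + b` → m = 52
`val = m - val` → val = 18
So val = 18

Answer: 18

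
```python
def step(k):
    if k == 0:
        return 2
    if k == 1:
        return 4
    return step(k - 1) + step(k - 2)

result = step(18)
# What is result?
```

Build up from base cases: step(0)=2, step(1)=4, step(2)=6, step(3)=10, step(4)=16, step(5)=26, step(6)=42, ..., step(18)=13530

Answer: 13530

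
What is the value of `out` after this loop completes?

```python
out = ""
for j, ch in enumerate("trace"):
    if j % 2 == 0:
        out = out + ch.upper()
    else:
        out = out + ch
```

Uppercase even positions in 'trace'
`out` takes the values: "" → "T" → "Tr" → "TrA" → "TrAc" → "TrAcE"

Answer: "TrAcE"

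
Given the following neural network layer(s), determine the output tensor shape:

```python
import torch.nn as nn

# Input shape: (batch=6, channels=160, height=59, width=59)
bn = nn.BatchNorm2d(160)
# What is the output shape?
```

Input: (6, 160, 59, 59) -> Output: (6, 160, 59, 59)

Answer: (6, 160, 59, 59)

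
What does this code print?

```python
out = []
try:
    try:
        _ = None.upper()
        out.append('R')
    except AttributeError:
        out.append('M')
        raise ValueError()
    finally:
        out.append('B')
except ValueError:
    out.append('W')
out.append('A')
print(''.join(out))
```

Execution trace: 'M' (inner except AttributeError) → 'B' (inner finally) → 'W' (outer except ValueError) → 'A' (after the try/except). Output: MBWA

Answer: MBWA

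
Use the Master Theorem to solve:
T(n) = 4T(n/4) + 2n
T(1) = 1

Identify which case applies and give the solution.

a=4, b=4, f(n)=2n. log_4(4) = 1. Since c=1 = 1, Case 2 applies: T(n) = Θ(n^log_b(a) · log n) = O(n log n).

Answer: O(n log n) - Case 2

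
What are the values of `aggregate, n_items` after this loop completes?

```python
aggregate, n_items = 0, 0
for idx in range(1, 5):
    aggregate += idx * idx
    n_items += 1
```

Sum of squares and count
`aggregate, n_items` takes the values: (0, 0) → (1, 0) → (1, 1) → (5, 1) → (5, 2) → (14, 2) → (14, 3) → (30, 3) → (30, 4)

Answer: 30, 4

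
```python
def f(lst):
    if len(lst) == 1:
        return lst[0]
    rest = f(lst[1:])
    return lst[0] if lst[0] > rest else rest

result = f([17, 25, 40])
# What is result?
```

Recursive max over [17, 25, 40] = 40

Answer: 40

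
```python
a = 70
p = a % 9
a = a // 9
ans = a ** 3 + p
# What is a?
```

Trace:
`a = 70` → a = 70
`p = a % 9` → p = 7
`a = a // 9` → a = 7
`ans = a ** 3 + p` → ans = 350
So a = 7

Answer: 7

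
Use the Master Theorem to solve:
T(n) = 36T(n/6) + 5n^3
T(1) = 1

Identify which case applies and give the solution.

a=36, b=6, f(n)=5n^3. log_6(36) = 2. Since c=3 > 2 and the regularity condition holds (36(n/6)^3 = (36/6^3)n^3 with 36/6^3 < 1), Case 3 applies: T(n) = Θ(f(n)) = O(n^3).

Answer: O(n^3) - Case 3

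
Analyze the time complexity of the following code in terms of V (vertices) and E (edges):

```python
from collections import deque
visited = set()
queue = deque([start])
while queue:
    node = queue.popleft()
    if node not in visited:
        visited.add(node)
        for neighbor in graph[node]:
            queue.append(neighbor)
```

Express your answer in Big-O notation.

This is Breadth-first search on a graph. Time complexity: O(V + E).

Answer: O(V + E)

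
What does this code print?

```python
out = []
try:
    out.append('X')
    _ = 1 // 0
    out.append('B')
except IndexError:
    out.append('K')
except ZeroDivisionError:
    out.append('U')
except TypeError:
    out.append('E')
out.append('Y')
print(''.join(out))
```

Execution trace: 'X' (try body) → 'U' (except ZeroDivisionError) → 'Y' (after the try/except). Output: XUY

Answer: XUY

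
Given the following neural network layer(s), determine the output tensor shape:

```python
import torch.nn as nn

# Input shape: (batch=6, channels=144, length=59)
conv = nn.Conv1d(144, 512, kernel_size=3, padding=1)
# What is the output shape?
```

Input: (6, 144, 59) -> Output: (6, 512, 59)

Answer: (6, 512, 59)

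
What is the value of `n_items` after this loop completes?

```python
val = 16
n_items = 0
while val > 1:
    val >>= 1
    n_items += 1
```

Count right shifts until 1
`n_items` takes the values: 0 → 1 → 2 → 3 → 4

Answer: 4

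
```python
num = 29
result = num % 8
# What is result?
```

Trace:
`num = 29` → num = 29
`result = num % 8` → result = 5
So result = 5

Answer: 5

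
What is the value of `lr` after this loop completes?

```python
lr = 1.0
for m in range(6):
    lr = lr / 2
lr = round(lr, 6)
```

Halving LR 6 times: 1 / 2^6
`lr` takes the values: 1.0 → 0.5 → 0.25 → 0.125 → 0.0625 → 0.03125 → 0.015625

Answer: 0.015625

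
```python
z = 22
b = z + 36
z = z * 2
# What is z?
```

Trace:
`z = 22` → z = 22
`b = z + 36` → b = 58
`z = z * 2` → z = 44
So z = 44

Answer: 44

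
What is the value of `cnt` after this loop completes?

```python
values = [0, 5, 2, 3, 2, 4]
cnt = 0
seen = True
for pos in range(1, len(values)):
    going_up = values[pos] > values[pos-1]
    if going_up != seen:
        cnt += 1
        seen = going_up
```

Count direction changes in [0, 5, 2, 3, 2, 4]
`cnt` takes the values: 0 → 1 → 2 → 3 → 4

Answer: 4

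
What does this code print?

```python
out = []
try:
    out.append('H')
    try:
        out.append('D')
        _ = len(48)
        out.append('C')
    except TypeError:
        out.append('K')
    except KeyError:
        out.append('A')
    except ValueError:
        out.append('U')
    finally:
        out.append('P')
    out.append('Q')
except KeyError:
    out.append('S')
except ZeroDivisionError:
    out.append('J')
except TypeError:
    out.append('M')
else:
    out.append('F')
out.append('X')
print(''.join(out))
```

Execution trace: 'H' (try body) → 'D' (inner try body) → 'K' (inner except TypeError) → 'P' (inner finally) → 'Q' (try body, no exception) → 'F' (else) → 'X' (after the try/except). Output: HDKPQFX

Answer: HDKPQFX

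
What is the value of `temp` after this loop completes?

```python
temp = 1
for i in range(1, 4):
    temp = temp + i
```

Start at 1, add 1 through 3
`temp` takes the values: 1 → 2 → 4 → 7

Answer: 7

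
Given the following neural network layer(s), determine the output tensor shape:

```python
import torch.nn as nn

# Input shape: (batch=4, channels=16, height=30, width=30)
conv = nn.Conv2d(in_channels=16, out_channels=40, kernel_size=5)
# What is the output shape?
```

Input: (4, 16, 30, 30) -> Output: (4, 40, 26, 26)

Answer: (4, 40, 26, 26)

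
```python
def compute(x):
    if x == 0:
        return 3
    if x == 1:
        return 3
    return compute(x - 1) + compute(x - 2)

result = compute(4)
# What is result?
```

Build up from base cases: compute(0)=3, compute(1)=3, compute(2)=6, compute(3)=9, compute(4)=15

Answer: 15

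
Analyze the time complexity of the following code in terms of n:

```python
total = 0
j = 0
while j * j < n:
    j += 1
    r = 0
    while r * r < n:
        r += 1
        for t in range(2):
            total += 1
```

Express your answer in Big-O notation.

Each loop level contributes: √n × √n × 1. Multiplying the contributions gives O(n).

Answer: O(n)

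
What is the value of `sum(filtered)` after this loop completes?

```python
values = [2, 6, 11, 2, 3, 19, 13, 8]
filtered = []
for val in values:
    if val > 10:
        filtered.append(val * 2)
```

Sum of doubled values > 10
`filtered` takes the values: [] → [22] → [22, 38] → [22, 38, 26]
So `sum(filtered)` = 86

Answer: 86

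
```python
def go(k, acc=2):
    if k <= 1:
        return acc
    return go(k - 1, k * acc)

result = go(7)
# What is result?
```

Accumulator trace (n, acc): (7, 2) -> (6, 14) -> (5, 84) -> (4, 420) -> (3, 1680) -> (2, 5040) -> (1, 10080) -> return 10080

Answer: 10080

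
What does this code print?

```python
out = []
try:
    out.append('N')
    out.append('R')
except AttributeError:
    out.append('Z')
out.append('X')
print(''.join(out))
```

Execution trace: 'N' (try body) → 'R' (try body, no exception) → 'X' (after the try/except). Output: NRX

Answer: NRX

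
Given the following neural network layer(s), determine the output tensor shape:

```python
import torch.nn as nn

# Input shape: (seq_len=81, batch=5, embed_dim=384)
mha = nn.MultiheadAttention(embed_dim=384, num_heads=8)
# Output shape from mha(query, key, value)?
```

Input: (81, 5, 384) -> Output: (81, 5, 384)

Answer: (81, 5, 384)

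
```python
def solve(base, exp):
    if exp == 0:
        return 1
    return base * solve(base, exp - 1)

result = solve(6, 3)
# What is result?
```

solve(6, 3) = 6 * 6 * 6 = 216

Answer: 216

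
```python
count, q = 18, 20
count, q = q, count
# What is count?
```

Trace:
`count, q = 18, 20` → count = 18; q = 20
`count, q = q, count` → count = 20; q = 18
So count = 20

Answer: 20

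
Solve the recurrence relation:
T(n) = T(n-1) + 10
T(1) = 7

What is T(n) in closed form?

Unrolling: T(n) = T(1) + 10·(n-1) = 7 + 10(n-1) = 10n - 3.

Answer: T(n) = 10n - 3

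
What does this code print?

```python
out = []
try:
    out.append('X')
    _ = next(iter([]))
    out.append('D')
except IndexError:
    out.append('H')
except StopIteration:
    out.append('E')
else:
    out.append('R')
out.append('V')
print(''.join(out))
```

Execution trace: 'X' (try body) → 'E' (except StopIteration) → 'V' (after the try/except). Output: XEV

Answer: XEV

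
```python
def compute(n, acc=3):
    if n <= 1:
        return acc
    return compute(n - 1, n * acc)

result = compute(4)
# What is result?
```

Accumulator trace (n, acc): (4, 3) -> (3, 12) -> (2, 36) -> (1, 72) -> return 72

Answer: 72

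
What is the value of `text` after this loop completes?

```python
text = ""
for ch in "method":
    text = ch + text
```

Reverse 'method'
`text` takes the values: "" → "m" → "em" → "tem" → "htem" → "ohtem" → "dohtem"

Answer: "dohtem"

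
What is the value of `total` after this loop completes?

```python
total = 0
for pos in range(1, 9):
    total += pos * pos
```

Sum of squares 1² to 8² = 204
`total` takes the values: 0 → 1 → 5 → 14 → 30 → 55 → 91 → 140 → 204

Answer: 204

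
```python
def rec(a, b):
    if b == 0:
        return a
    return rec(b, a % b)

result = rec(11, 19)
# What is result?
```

rec(11, 19) -> rec(19, 11) -> rec(11, 8) -> rec(8, 3) -> rec(3, 2) -> rec(2, 1) -> rec(1, 0) -> 1

Answer: 1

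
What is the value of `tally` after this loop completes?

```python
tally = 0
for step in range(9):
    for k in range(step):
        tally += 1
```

Triangle number: 0+1+2+...+8
`tally` takes the values: 0 → 1 → 2 → 3 → 4 → 5 → 6 → 7 → 8 → 9 → 10 → 11 → 12 → 13 → 14 → 15 → 16 → 17 → 18 → 19 → 20 → 21 → 22 → 23 → 24 → 25 → 26 → 27 → 28 → 29 → 30 → 31 → 32 → 33 → 34 → 35 → 36

Answer: 36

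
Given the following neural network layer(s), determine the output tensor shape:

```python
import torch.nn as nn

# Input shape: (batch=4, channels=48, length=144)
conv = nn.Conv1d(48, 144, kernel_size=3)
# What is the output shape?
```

Input: (4, 48, 144) -> Output: (4, 144, 142)

Answer: (4, 144, 142)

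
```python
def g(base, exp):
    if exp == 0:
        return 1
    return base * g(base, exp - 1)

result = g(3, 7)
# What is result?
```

g(3, 7) = 3 * 3 * 3 * 3 * 3 * 3 * 3 = 2187

Answer: 2187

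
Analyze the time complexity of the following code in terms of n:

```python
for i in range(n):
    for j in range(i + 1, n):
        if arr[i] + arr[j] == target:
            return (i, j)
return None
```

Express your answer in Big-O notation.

This is Two sum brute force. Time complexity: O(n²).

Answer: O(n²)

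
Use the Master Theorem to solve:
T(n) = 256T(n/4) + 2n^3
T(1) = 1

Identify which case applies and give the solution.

a=256, b=4, f(n)=2n^3. log_4(256) = 4. Since c=3 < 4, Case 1 applies: T(n) = Θ(n^log_b(a)) = O(n^4).

Answer: O(n^4) - Case 1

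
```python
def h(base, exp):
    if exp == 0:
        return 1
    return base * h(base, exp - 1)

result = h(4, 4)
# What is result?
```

h(4, 4) = 4 * 4 * 4 * 4 = 256

Answer: 256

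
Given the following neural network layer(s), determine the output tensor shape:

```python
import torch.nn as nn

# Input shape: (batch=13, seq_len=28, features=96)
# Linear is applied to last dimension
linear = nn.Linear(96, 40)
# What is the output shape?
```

Input: (13, 28, 96) -> Output: (13, 28, 40)

Answer: (13, 28, 40)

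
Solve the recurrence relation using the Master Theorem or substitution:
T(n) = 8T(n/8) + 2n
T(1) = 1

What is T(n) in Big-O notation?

By Master Theorem: a=8, b=8, f(n)=2n. Since log_8(8) = 1 and f(n) = Θ(n^1), Case 2 applies. T(n) = O(n log n).

Answer: O(n log n)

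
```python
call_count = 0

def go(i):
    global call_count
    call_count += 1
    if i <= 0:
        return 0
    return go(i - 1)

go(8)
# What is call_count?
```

Linear recursion stepping by 1: 9 calls from i=8 down to ≤0.

Answer: 9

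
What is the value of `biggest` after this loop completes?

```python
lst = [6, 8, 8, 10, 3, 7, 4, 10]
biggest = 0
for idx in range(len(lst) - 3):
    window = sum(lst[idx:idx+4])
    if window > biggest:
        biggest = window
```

Max sum of 4-element window in [6, 8, 8, 10, 3, 7, 4, 10]
`biggest` takes the values: 0 → 32

Answer: 32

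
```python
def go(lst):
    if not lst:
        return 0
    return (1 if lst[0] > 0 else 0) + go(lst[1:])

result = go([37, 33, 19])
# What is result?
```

Count of positive elements in [37, 33, 19] = 3

Answer: 3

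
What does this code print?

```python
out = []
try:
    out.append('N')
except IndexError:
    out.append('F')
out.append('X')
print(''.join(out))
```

Execution trace: 'N' (try body, no exception) → 'X' (after the try/except). Output: NX

Answer: NX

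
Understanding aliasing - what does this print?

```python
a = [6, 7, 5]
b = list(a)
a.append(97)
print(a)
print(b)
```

Key concept: list() constructor creates copy.
Step by step:
`a = [6, 7, 5]` → a = [6, 7, 5]
`b = list(a)` → b = [6, 7, 5]
`a.append(97)` → a = [6, 7, 5, 97]
`print(a)` → prints [6, 7, 5, 97]
`print(b)` → prints [6, 7, 5]

Answer:
[6, 7, 5, 97]
[6, 7, 5]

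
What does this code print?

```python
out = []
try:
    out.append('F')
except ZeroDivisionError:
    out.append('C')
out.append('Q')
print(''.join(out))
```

Execution trace: 'F' (try body, no exception) → 'Q' (after the try/except). Output: FQ

Answer: FQ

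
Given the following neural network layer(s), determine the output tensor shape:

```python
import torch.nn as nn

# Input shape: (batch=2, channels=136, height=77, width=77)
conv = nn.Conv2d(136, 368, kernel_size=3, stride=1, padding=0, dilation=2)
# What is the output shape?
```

Input: (2, 136, 77, 77) -> Output: (2, 368, 73, 73)

Answer: (2, 368, 73, 73)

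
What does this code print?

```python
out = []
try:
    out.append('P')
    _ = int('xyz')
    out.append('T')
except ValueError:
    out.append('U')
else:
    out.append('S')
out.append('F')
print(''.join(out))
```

Execution trace: 'P' (try body) → 'U' (except ValueError) → 'F' (after the try/except). Output: PUF

Answer: PUF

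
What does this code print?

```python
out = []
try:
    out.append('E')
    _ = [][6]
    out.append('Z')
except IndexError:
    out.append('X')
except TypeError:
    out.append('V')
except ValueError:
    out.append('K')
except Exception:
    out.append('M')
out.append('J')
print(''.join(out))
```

Execution trace: 'E' (try body) → 'X' (except IndexError) → 'J' (after the try/except). Output: EXJ

Answer: EXJ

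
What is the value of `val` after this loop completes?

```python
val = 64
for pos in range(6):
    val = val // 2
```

Halve 6 times: 64 // 2^6 = 1
`val` takes the values: 64 → 32 → 16 → 8 → 4 → 2 → 1

Answer: 1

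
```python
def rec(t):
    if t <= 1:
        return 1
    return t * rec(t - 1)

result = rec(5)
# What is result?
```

rec(5) = 5 * 4 * 3 * 2 * 1 = 120

Answer: 120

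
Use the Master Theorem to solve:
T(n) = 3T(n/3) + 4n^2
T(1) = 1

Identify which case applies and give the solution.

a=3, b=3, f(n)=4n^2. log_3(3) = 1. Since c=2 > 1 and the regularity condition holds (3(n/3)^2 = (3/3^2)n^2 with 3/3^2 < 1), Case 3 applies: T(n) = Θ(f(n)) = O(n^2).

Answer: O(n^2) - Case 3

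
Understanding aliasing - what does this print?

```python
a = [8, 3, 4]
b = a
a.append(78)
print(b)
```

Key concept: basic list aliasing.
Step by step:
`a = [8, 3, 4]` → a = [8, 3, 4]
`b = a` → b = [8, 3, 4] (same object as a)
`a.append(78)` → a = [8, 3, 4, 78] (same object as b); b = [8, 3, 4, 78] (same object as a)
`print(b)` → prints [8, 3, 4, 78]

Answer: [8, 3, 4, 78]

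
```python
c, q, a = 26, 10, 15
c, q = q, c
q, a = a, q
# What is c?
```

Trace:
`c, q, a = 26, 10, 15` → c = 26; q = 10; a = 15
`c, q = q, c` → c = 10; q = 26
`q, a = a, q` → q = 15; a = 26
So c = 10

Answer: 10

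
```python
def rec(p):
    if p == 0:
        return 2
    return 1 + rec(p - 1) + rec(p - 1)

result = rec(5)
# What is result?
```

rec(p) = 1 + 2·rec(p-1), rec(0)=2. Closed form: (2+1)·2^5 - 1 = 95.

Answer: 95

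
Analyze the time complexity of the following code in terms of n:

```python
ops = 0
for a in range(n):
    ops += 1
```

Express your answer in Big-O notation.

Each loop level contributes: n. Multiplying the contributions gives O(n).

Answer: O(n)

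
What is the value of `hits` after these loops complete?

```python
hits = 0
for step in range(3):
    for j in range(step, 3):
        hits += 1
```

Upper triangle: 3 + 2 + ... + 1
`hits` takes the values: 0 → 1 → 2 → 3 → 4 → 5 → 6

Answer: 6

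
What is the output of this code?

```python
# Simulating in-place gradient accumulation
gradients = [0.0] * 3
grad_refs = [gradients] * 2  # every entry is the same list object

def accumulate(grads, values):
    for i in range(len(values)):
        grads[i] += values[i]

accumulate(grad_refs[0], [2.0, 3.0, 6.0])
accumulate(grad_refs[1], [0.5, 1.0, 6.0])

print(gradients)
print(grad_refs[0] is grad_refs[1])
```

Key concept: gradient accumulation aliasing.
Step by step:
`gradients = [0.0] * 3` → gradients = [0.0, 0.0, 0.0]
`grad_refs = [gradients] * 2` → grad_refs = [[0.0, 0.0, 0.0], [0.0, 0.0, 0.0]]
`accumulate(grad_refs[0], [2.0, 3.0, 6.0])` → gradients = [2.0, 3.0, 6.0]; grad_refs = [[2.0, 3.0, 6.0], [2.0, 3.0, 6.0]]
`accumulate(grad_refs[1], [0.5, 1.0, 6.0])` → gradients = [2.5, 4.0, 12.0]; grad_refs = [[2.5, 4.0, 12.0], [2.5, 4.0, 12.0]]
`print(gradients)` → prints [2.5, 4.0, 12.0]
`print(grad_refs[0] is grad_refs[1])` → prints True

Answer:
[2.5, 4.0, 12.0]
True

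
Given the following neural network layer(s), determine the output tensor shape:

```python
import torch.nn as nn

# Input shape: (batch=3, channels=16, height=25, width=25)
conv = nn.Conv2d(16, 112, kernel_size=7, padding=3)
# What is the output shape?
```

Input: (3, 16, 25, 25) -> Output: (3, 112, 25, 25)

Answer: (3, 112, 25, 25)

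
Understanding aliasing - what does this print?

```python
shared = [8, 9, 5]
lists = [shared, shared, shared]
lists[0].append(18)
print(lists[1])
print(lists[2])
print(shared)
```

Key concept: list of same reference.
Step by step:
`shared = [8, 9, 5]` → shared = [8, 9, 5]
`lists = [shared, shared, shared]` → lists = [[8, 9, 5], [8, 9, 5], [8, 9, 5]]
`lists[0].append(18)` → shared = [8, 9, 5, 18]; lists = [[8, 9, 5, 18], [8, 9, 5, 18], [8, 9, 5, 18]]
`print(lists[1])` → prints [8, 9, 5, 18]
`print(lists[2])` → prints [8, 9, 5, 18]
`print(shared)` → prints [8, 9, 5, 18]

Answer:
[8, 9, 5, 18]
[8, 9, 5, 18]
[8, 9, 5, 18]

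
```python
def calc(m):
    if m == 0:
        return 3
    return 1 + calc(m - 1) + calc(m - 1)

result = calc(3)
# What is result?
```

calc(m) = 1 + 2·calc(m-1), calc(0)=3. Closed form: (3+1)·2^3 - 1 = 31.

Answer: 31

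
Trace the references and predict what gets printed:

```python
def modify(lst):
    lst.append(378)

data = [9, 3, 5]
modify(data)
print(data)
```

Key concept: function modifies passed list.
Step by step:
`data = [9, 3, 5]` → data = [9, 3, 5]
`modify(data)` → data = [9, 3, 5, 378]
`print(data)` → prints [9, 3, 5, 378]

Answer: [9, 3, 5, 378]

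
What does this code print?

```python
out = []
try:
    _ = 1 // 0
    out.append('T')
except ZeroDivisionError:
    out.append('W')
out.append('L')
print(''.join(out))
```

Execution trace: 'W' (except ZeroDivisionError) → 'L' (after the try/except). Output: WL

Answer: WL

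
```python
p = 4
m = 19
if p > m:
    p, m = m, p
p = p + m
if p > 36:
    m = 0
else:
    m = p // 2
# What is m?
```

Trace:
`p = 4` → p = 4
`m = 19` → m = 19
`if p > m: ...` → p > m is False → no variable changes
`p = p + m` → p = 23
`if p > 36: ...` → p > 36 is False, take else branch → m = 11
So m = 11

Answer: 11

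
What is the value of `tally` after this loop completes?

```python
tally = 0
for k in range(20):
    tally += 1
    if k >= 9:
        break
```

Loop breaks when k reaches 9, tally is 10
`tally` takes the values: 0 → 1 → 2 → 3 → 4 → 5 → 6 → 7 → 8 → 9 → 10

Answer: 10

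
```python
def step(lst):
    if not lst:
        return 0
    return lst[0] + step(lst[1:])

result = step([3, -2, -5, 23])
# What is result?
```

3 + (-2) + (-5) + 23 + 0 = 19

Answer: 19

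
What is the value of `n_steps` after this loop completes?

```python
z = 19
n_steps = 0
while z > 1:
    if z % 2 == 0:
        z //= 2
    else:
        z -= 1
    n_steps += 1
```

Steps to reduce 19 to 1
`n_steps` takes the values: 0 → 1 → 2 → 3 → 4 → 5 → 6

Answer: 6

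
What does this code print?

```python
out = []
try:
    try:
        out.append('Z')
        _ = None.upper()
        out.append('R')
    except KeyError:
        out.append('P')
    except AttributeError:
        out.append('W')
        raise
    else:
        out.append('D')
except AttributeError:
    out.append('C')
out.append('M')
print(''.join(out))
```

Execution trace: 'Z' (inner try body) → 'W' (inner except AttributeError) → 'C' (outer except AttributeError) → 'M' (after the try/except). Output: ZWCM

Answer: ZWCM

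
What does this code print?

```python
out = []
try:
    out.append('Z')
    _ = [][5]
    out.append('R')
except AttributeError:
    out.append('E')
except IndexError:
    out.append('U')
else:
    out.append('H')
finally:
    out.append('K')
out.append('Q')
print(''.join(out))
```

Execution trace: 'Z' (try body) → 'U' (except IndexError) → 'K' (finally) → 'Q' (after the try/except). Output: ZUKQ

Answer: ZUKQ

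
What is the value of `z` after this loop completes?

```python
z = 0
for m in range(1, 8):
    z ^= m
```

XOR of 1 to 7
`z` takes the values: 0 → 1 → 3 → 0 → 4 → 1 → 7 → 0

Answer: 0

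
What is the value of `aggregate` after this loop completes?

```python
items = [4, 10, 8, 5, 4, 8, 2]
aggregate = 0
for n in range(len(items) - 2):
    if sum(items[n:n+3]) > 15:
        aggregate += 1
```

Count windows with sum > 15
`aggregate` takes the values: 0 → 1 → 2 → 3 → 4

Answer: 4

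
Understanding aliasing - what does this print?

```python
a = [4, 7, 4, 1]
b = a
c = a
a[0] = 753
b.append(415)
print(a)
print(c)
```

Key concept: multiple aliases.
Step by step:
`a = [4, 7, 4, 1]` → a = [4, 7, 4, 1]
`b = a` → b = [4, 7, 4, 1] (same object as a)
`c = a` → c = [4, 7, 4, 1] (same object as a, b)
`a[0] = 753` → a = [753, 7, 4, 1] (same object as b, c); b = [753, 7, 4, 1] (same object as a, c); c = [753, 7, 4, 1] (same object as a, b)
`b.append(415)` → a = [753, 7, 4, 1, 415] (same object as b, c); b = [753, 7, 4, 1, 415] (same object as a, c); c = [753, 7, 4, 1, 415] (same object as a, b)
`print(a)` → prints [753, 7, 4, 1, 415]
`print(c)` → prints [753, 7, 4, 1, 415]

Answer:
[753, 7, 4, 1, 415]
[753, 7, 4, 1, 415]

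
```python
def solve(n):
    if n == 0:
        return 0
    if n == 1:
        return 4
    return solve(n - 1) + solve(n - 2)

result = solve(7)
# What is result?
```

Build up from base cases: solve(0)=0, solve(1)=4, solve(2)=4, solve(3)=8, solve(4)=12, solve(5)=20, solve(6)=32, ..., solve(7)=52

Answer: 52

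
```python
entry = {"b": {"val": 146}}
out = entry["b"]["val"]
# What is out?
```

Trace:
`entry = {"b": {"val": 146}}` → entry = {'b': {'val': 146}}
`out = entry["b"]["val"]` → out = 146
So out = 146

Answer: 146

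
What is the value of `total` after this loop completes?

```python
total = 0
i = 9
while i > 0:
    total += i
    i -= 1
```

Sum 9 down to 1
`total` takes the values: 0 → 9 → 17 → 24 → 30 → 35 → 39 → 42 → 44 → 45

Answer: 45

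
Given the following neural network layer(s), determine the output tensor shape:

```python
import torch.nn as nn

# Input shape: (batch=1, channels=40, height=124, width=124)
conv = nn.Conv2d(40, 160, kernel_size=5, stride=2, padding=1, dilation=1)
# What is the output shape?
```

Input: (1, 40, 124, 124) -> Output: (1, 160, 61, 61)

Answer: (1, 160, 61, 61)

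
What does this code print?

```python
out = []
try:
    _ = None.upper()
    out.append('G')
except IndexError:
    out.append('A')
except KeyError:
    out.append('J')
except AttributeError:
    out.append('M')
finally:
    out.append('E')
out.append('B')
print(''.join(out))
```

Execution trace: 'M' (except AttributeError) → 'E' (finally) → 'B' (after the try/except). Output: MEB

Answer: MEB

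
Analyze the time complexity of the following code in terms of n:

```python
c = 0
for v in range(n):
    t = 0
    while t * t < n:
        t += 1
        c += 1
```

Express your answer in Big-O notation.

Each loop level contributes: n × √n. Multiplying the contributions gives O(n√n).

Answer: O(n√n)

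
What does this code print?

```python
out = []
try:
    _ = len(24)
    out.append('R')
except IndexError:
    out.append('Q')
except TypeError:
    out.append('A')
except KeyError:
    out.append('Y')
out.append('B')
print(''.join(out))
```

Execution trace: 'A' (except TypeError) → 'B' (after the try/except). Output: AB

Answer: AB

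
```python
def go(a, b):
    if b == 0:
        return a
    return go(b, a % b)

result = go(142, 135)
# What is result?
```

go(142, 135) -> go(135, 7) -> go(7, 2) -> go(2, 1) -> go(1, 0) -> 1

Answer: 1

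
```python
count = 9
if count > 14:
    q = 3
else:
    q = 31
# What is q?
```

Trace:
`count = 9` → count = 9
`if count > 14: ...` → count > 14 is False, take else branch → q = 31
So q = 31

Answer: 31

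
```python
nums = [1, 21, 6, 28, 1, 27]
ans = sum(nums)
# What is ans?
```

Trace:
`nums = [1, 21, 6, 28, 1, 27]` → nums = [1, 21, 6, 28, 1, 27]
`ans = sum(nums)` → ans = 84
So ans = 84

Answer: 84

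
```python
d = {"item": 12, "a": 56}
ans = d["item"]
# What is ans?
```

Trace:
`d = {"item": 12, "a": 56}` → d = {'item': 12, 'a': 56}
`ans = d["item"]` → ans = 12
So ans = 12

Answer: 12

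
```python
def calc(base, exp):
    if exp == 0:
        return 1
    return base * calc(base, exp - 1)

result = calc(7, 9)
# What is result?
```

calc(7, 9) = 7 * 7 * 7 * 7 * 7 * 7 * 7 * 7 * 7 = 40353607

Answer: 40353607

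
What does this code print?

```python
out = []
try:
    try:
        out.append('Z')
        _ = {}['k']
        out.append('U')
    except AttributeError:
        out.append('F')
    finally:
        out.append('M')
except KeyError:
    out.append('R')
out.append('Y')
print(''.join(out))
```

Execution trace: 'Z' (try body) → 'M' (finally) → 'R' (outer except KeyError) → 'Y' (after the try/except). Output: ZMRY

Answer: ZMRY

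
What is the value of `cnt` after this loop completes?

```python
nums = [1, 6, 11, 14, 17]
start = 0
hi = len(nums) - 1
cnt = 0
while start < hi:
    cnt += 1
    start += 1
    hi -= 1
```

Iterations until pointers meet (list length 5)
`cnt` takes the values: 0 → 1 → 2

Answer: 2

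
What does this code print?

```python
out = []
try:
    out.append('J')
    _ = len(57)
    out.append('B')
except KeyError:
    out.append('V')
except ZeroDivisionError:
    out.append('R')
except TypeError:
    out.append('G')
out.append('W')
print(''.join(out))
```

Execution trace: 'J' (try body) → 'G' (except TypeError) → 'W' (after the try/except). Output: JGW

Answer: JGW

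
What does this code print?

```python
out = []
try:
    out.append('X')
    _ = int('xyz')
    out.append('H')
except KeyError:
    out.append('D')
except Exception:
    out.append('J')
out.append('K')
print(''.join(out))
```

Execution trace: 'X' (try body) → 'J' (except Exception) → 'K' (after the try/except). Output: XJK

Answer: XJK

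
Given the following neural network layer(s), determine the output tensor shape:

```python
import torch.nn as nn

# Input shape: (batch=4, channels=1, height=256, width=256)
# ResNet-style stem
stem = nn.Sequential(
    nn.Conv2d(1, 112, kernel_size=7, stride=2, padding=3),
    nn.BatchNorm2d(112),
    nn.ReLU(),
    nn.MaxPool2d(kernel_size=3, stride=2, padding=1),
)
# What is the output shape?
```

Input: (4, 1, 256, 256) -> after Conv2d 7x7 stride=2: (4, 112, 128, 128) -> Output: (4, 112, 64, 64)

Answer: (4, 112, 64, 64)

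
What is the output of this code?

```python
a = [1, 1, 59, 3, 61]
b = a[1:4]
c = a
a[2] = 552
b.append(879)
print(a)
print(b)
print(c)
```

Key concept: slice vs alias.
Step by step:
`a = [1, 1, 59, 3, 61]` → a = [1, 1, 59, 3, 61]
`b = a[1:4]` → b = [1, 59, 3]
`c = a` → c = [1, 1, 59, 3, 61] (same object as a)
`a[2] = 552` → a = [1, 1, 552, 3, 61] (same object as c); c = [1, 1, 552, 3, 61] (same object as a)
`b.append(879)` → b = [1, 59, 3, 879]
`print(a)` → prints [1, 1, 552, 3, 61]
`print(b)` → prints [1, 59, 3, 879]
`print(c)` → prints [1, 1, 552, 3, 61]

Answer:
[1, 1, 552, 3, 61]
[1, 59, 3, 879]
[1, 1, 552, 3, 61]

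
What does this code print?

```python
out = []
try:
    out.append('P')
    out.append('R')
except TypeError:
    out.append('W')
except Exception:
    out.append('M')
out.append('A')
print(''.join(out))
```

Execution trace: 'P' (try body) → 'R' (try body, no exception) → 'A' (after the try/except). Output: PRA

Answer: PRA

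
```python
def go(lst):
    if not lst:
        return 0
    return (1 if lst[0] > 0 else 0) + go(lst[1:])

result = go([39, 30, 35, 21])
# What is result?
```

Count of positive elements in [39, 30, 35, 21] = 4

Answer: 4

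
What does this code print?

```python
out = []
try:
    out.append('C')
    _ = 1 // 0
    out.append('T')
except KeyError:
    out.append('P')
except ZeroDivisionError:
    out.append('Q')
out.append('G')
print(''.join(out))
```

Execution trace: 'C' (try body) → 'Q' (except ZeroDivisionError) → 'G' (after the try/except). Output: CQG

Answer: CQG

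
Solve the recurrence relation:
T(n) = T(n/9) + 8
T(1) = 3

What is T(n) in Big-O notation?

Each step divides n by 9 and adds 8. After log_9(n) steps we reach T(1)=3. So T(n) = 8·log_9(n) + 3 = O(log n).

Answer: O(log n)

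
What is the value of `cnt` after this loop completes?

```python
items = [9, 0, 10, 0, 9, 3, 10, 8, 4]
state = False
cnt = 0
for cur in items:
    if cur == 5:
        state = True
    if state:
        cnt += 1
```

Count elements after first 5 in [9, 0, 10, 0, 9, 3, 10, 8, 4]
`cnt` takes the values: 0

Answer: 0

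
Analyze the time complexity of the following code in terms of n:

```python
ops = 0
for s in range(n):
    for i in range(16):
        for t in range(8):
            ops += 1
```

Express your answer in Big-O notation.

Each loop level contributes: n × 1 × 1. Multiplying the contributions gives O(n).

Answer: O(n)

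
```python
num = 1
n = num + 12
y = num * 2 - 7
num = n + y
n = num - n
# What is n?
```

Trace:
`num = 1` → num = 1
`n = num + 12` → n = 13
`y = num * 2 - 7` → y = -5
`num = n + y` → num = 8
`n = num - n` → n = -5
So n = -5

Answer: -5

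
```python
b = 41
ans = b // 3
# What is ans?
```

Trace:
`b = 41` → b = 41
`ans = b // 3` → ans = 13
So ans = 13

Answer: 13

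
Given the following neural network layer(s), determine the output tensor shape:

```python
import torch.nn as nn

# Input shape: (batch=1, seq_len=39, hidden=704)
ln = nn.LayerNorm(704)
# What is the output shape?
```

Input: (1, 39, 704) -> Output: (1, 39, 704)

Answer: (1, 39, 704)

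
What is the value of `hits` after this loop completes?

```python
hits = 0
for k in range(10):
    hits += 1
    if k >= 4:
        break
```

Loop breaks when k reaches 4, hits is 5
`hits` takes the values: 0 → 1 → 2 → 3 → 4 → 5

Answer: 5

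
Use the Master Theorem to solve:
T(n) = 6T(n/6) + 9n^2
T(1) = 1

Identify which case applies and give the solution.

a=6, b=6, f(n)=9n^2. log_6(6) = 1. Since c=2 > 1 and the regularity condition holds (6(n/6)^2 = (6/6^2)n^2 with 6/6^2 < 1), Case 3 applies: T(n) = Θ(f(n)) = O(n^2).

Answer: O(n^2) - Case 3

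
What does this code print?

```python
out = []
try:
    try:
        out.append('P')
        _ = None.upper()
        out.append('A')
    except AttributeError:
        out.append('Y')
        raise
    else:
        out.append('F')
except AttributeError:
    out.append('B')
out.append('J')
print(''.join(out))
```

Execution trace: 'P' (inner try body) → 'Y' (inner except AttributeError) → 'B' (outer except AttributeError) → 'J' (after the try/except). Output: PYBJ

Answer: PYBJ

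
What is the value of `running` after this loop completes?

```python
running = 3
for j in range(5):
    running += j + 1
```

Start at 3, add 1 to 5 = 18
`running` takes the values: 3 → 4 → 6 → 9 → 13 → 18

Answer: 18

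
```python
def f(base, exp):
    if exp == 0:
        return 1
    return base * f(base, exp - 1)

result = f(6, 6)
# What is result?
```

f(6, 6) = 6 * 6 * 6 * 6 * 6 * 6 = 46656

Answer: 46656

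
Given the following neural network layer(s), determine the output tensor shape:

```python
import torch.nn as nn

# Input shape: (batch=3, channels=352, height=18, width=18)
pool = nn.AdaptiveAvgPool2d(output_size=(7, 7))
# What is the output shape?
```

Input: (3, 352, 18, 18) -> Output: (3, 352, 7, 7)

Answer: (3, 352, 7, 7)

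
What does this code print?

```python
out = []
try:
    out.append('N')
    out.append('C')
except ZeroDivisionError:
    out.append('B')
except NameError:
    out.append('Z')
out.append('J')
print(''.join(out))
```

Execution trace: 'N' (try body) → 'C' (try body, no exception) → 'J' (after the try/except). Output: NCJ

Answer: NCJ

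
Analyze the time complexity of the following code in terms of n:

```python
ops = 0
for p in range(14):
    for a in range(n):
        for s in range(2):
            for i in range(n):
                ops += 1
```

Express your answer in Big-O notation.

Each loop level contributes: 1 × n × 1 × n. Multiplying the contributions gives O(n^2).

Answer: O(n^2)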